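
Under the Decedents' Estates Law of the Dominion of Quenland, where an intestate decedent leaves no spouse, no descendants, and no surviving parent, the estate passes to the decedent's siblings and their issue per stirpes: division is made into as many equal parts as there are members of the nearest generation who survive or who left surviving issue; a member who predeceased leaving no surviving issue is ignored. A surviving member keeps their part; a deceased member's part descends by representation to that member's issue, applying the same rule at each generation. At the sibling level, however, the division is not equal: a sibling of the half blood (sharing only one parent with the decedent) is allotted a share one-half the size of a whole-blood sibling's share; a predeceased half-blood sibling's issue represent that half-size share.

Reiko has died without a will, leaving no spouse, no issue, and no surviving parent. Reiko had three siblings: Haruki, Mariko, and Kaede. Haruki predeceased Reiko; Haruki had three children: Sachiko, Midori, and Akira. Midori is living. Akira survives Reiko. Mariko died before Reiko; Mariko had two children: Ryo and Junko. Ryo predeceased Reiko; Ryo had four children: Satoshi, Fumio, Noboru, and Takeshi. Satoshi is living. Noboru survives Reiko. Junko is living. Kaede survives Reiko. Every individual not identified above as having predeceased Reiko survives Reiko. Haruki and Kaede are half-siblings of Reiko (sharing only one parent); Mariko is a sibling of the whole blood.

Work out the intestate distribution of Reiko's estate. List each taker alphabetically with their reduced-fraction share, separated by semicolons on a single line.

No spouse, descendants, or parent survives, so the estate passes to Reiko's siblings per stirpes.
Half-blood siblings count for one-half the weight of whole-blood siblings at the initial division.
Dividing 1 in proportion to weights (total weight 2): Haruki (weight 1/2) → 1/4; Mariko (weight 1) → 1/2; Kaede (weight 1/2) → 1/4.
Haruki predeceased; the 1/4 allotted to Haruki's branch passes to Haruki's issue by representation.
The 1/4 is divided into 3 equal shares of 1/12 among Sachiko, Midori, Akira.
Sachiko is living and takes 1/12.
Midori is living and takes 1/12.
Akira is living and takes 1/12.
Mariko predeceased; the 1/2 allotted to Mariko's branch passes to Mariko's issue by representation.
The 1/2 is divided into 2 equal shares of 1/4 among Ryo, Junko.
Ryo predeceased; the 1/4 allotted to Ryo's branch passes to Ryo's issue by representation.
The 1/4 is divided into 4 equal shares of 1/16 among Satoshi, Fumio, Noboru, Takeshi.
Satoshi is living and takes 1/16.
Fumio is living and takes 1/16.
Noboru is living and takes 1/16.
Takeshi is living and takes 1/16.
Junko is living and takes 1/4.
Kaede is living and takes 1/4.

Akira 1/12; Fumio 1/16; Junko 1/4; Kaede 1/4; Midori 1/12; Noboru 1/16; Sachiko 1/12; Satoshi 1/16; Takeshi 1/16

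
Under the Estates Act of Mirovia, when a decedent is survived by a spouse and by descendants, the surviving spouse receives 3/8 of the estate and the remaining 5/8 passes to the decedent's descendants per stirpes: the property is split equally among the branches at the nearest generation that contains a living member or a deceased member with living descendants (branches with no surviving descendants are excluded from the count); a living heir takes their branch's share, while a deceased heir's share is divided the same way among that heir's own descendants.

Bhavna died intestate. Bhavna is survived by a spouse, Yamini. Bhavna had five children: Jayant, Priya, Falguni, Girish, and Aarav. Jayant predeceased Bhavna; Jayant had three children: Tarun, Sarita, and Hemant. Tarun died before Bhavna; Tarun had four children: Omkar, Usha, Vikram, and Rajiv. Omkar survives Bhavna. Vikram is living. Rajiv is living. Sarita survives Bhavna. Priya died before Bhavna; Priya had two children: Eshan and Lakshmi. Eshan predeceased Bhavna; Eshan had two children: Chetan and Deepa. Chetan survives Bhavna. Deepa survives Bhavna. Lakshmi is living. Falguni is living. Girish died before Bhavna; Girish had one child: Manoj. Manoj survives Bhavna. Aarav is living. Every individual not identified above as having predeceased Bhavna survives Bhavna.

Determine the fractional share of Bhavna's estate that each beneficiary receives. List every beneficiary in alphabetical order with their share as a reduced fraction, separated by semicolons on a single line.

Yamini, as surviving spouse, takes 3/8.
The remaining 5/8 passes to Bhavna's descendants per stirpes.
The 5/8 is divided into 5 equal shares of 1/8 among Jayant, Priya, Falguni, Girish, Aarav.
Jayant predeceased; the 1/8 allotted to Jayant's branch passes to Jayant's issue by representation.
The 1/8 is divided into 3 equal shares of 1/24 among Tarun, Sarita, Hemant.
Tarun predeceased; the 1/24 allotted to Tarun's branch passes to Tarun's issue by representation.
The 1/24 is divided into 4 equal shares of 1/96 among Omkar, Usha, Vikram, Rajiv.
Omkar is living and takes 1/96.
Usha is living and takes 1/96.
Vikram is living and takes 1/96.
Rajiv is living and takes 1/96.
Sarita is living and takes 1/24.
Hemant is living and takes 1/24.
Priya predeceased; the 1/8 allotted to Priya's branch passes to Priya's issue by representation.
The 1/8 is divided into 2 equal shares of 1/16 among Eshan, Lakshmi.
Eshan predeceased; the 1/16 allotted to Eshan's branch passes to Eshan's issue by representation.
The 1/16 is divided into 2 equal shares of 1/32 among Chetan, Deepa.
Chetan is living and takes 1/32.
Deepa is living and takes 1/32.
Lakshmi is living and takes 1/16.
Falguni is living and takes 1/8.
Girish predeceased; the 1/8 allotted to Girish's branch passes to Girish's issue by representation.
Manoj is the sole taker at this level and receives the full 1/8.
Aarav is living and takes 1/8.

Aarav 1/8; Chetan 1/32; Deepa 1/32; Falguni 1/8; Hemant 1/24; Lakshmi 1/16; Manoj 1/8; Omkar 1/96; Rajiv 1/96; Sarita 1/24; Usha 1/96; Vikram 1/96; Yamini 3/8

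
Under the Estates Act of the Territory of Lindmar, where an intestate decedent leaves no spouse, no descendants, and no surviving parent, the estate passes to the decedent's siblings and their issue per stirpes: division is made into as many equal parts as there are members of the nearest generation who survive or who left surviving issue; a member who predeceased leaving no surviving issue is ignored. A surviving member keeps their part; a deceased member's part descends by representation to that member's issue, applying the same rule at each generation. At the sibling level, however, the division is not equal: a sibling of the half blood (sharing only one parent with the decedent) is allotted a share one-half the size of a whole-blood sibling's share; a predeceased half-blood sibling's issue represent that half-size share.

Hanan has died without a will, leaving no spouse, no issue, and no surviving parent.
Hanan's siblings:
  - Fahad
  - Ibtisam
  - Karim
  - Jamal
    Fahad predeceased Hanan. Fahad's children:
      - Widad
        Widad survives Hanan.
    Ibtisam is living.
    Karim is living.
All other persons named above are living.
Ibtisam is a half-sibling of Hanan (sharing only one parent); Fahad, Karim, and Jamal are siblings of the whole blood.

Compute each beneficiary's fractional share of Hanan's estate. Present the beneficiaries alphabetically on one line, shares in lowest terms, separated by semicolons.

No spouse, descendants, or parent survives, so the estate passes to Hanan's siblings per stirpes.
Half-blood siblings count for one-half the weight of whole-blood siblings at the initial division.
Dividing 1 in proportion to weights (total weight 7/2): Fahad (weight 1) → 2/7; Ibtisam (weight 1/2) → 1/7; Karim (weight 1) → 2/7; Jamal (weight 1) → 2/7.
Fahad predeceased; the 2/7 allotted to Fahad's branch passes to Fahad's issue by representation.
Widad is the sole taker at this level and receives the full 2/7.
Ibtisam is living and takes 1/7.
Karim is living and takes 2/7.
Jamal is living and takes 2/7.

Ibtisam 1/7; Jamal 2/7; Karim 2/7; Widad 2/7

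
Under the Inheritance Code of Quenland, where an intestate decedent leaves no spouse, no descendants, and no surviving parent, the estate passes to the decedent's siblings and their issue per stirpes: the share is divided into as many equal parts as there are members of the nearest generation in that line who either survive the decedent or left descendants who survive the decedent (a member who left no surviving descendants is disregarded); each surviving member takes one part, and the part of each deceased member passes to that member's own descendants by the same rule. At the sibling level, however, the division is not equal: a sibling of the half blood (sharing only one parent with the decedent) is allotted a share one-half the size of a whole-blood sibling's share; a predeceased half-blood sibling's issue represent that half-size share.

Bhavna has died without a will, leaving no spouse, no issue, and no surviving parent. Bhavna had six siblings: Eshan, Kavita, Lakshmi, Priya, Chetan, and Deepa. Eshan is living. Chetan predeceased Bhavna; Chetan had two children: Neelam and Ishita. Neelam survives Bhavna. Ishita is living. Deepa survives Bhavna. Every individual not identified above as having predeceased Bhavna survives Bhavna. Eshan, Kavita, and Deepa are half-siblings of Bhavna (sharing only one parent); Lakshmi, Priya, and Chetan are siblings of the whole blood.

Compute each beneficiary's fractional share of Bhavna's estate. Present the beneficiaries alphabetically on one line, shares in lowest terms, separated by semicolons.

Deepa 1/9; Eshan 1/9; Ishita 1/9; Kavita 1/9; Lakshmi 2/9; Neelam 1/9; Priya 2/9

No spouse, descendants, or parent survives, so the estate passes to Bhavna's siblings per stirpes.
Half-blood siblings count for one-half the weight of whole-blood siblings at the initial division.
Dividing 1 in proportion to weights (total weight 9/2): Eshan (weight 1/2) → 1/9; Kavita (weight 1/2) → 1/9; Lakshmi (weight 1) → 2/9; Priya (weight 1) → 2/9; Chetan (weight 1) → 2/9; Deepa (weight 1/2) → 1/9.
Eshan is living and takes 1/9.
Kavita is living and takes 1/9.
Lakshmi is living and takes 2/9.
Priya is living and takes 2/9.
Chetan predeceased; the 2/9 allotted to Chetan's branch passes to Chetan's issue by representation.
The 2/9 is divided into 2 equal shares of 1/9 among Neelam, Ishita.
Neelam is living and takes 1/9.
Ishita is living and takes 1/9.
Deepa is living and takes 1/9.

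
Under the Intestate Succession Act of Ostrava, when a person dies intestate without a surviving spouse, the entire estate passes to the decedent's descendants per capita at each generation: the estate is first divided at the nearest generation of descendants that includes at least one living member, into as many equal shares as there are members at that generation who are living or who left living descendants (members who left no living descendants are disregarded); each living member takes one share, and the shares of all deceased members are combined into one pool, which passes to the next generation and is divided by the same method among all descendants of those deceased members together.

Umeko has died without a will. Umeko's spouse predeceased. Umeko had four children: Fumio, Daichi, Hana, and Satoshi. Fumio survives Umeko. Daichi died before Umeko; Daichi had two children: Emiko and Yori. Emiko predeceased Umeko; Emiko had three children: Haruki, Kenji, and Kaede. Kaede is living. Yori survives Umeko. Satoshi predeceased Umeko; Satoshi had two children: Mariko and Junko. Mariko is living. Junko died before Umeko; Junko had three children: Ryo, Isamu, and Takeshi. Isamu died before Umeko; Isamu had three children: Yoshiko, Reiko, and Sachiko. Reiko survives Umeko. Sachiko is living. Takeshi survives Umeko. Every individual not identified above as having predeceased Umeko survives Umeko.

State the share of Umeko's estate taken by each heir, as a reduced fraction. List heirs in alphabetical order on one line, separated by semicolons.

There is no surviving spouse, so the entire estate passes to Umeko's descendants per capita at each generation.
At generation 1 (Fumio, Daichi, Hana, Satoshi) there are 4 shares of (1)/4 = 1/4 each.
Living: Fumio and Hana — each takes 1/4.
Deceased: Daichi and Satoshi. Their combined 1/2 is pooled and carried to generation 2.
At generation 2 (Emiko, Yori, Mariko, Junko) there are 4 shares of (1/2)/4 = 1/8 each.
Living: Yori and Mariko — each takes 1/8.
Deceased: Emiko and Junko. Their combined 1/4 is pooled and carried to generation 3.
At generation 3 (Haruki, Kenji, Kaede, Ryo, Isamu, Takeshi) there are 6 shares of (1/4)/6 = 1/24 each.
Living: Haruki, Kenji, Kaede, Ryo, and Takeshi — each takes 1/24.
Deceased: Isamu. That 1/24 share is carried to generation 4.
At generation 4 (Yoshiko, Reiko, Sachiko) there are 3 shares of (1/24)/3 = 1/72 each.
Living: Yoshiko, Reiko, and Sachiko — each takes 1/72.

Fumio 1/4; Hana 1/4; Haruki 1/24; Kaede 1/24; Kenji 1/24; Mariko 1/8; Reiko 1/72; Ryo 1/24; Sachiko 1/72; Takeshi 1/24; Yori 1/8; Yoshiko 1/72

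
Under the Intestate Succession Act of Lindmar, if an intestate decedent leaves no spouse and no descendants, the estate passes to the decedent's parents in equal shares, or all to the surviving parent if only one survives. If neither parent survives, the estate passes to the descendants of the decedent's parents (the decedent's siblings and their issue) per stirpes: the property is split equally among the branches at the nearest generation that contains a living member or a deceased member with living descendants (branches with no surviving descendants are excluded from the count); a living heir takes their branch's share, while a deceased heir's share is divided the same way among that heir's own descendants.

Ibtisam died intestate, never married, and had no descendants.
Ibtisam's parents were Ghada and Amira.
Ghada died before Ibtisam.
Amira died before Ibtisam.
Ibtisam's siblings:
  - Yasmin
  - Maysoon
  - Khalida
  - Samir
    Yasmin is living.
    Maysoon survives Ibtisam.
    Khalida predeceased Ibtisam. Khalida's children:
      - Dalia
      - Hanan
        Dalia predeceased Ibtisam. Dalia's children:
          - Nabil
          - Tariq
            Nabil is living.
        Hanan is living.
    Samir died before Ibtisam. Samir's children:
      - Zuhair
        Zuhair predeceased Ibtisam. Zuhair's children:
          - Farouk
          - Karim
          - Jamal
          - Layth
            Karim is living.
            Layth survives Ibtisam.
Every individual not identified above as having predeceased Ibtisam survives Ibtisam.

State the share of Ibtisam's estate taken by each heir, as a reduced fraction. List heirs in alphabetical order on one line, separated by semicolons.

Neither parent survives and there are no descendants, so the estate passes to Ibtisam's siblings and their issue per stirpes.
The estate is divided into 4 equal shares of 1/4 among Yasmin, Maysoon, Khalida, Samir.
Yasmin is living and takes 1/4.
Maysoon is living and takes 1/4.
Khalida predeceased; the 1/4 allotted to Khalida's branch passes to Khalida's issue by representation.
The 1/4 is divided into 2 equal shares of 1/8 among Dalia, Hanan.
Dalia predeceased; the 1/8 allotted to Dalia's branch passes to Dalia's issue by representation.
The 1/8 is divided into 2 equal shares of 1/16 among Nabil, Tariq.
Nabil is living and takes 1/16.
Tariq is living and takes 1/16.
Hanan is living and takes 1/8.
Samir predeceased; the 1/4 allotted to Samir's branch passes to Samir's issue by representation.
Zuhair's line is the sole branch at this level, so the full 1/4 passes to Zuhair's issue by representation.
The 1/4 is divided into 4 equal shares of 1/16 among Farouk, Karim, Jamal, Layth.
Farouk is living and takes 1/16.
Karim is living and takes 1/16.
Jamal is living and takes 1/16.
Layth is living and takes 1/16.

Farouk 1/16; Hanan 1/8; Jamal 1/16; Karim 1/16; Layth 1/16; Maysoon 1/4; Nabil 1/16; Tariq 1/16; Yasmin 1/4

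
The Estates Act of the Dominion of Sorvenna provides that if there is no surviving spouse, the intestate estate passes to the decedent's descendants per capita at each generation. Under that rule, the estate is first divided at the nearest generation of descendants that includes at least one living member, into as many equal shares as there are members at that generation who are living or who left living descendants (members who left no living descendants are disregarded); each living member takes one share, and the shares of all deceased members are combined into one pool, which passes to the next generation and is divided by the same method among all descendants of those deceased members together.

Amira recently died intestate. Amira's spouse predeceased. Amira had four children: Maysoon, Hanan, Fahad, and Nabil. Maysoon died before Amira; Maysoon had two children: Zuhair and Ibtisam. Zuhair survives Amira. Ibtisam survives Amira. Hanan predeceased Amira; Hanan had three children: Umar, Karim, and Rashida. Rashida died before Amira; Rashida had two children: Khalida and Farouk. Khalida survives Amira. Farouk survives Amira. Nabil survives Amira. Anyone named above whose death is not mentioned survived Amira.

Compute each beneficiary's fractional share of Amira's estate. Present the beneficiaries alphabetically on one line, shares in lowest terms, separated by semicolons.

There is no surviving spouse, so the entire estate passes to Amira's descendants per capita at each generation.
At generation 1 (Maysoon, Hanan, Fahad, Nabil) there are 4 shares of (1)/4 = 1/4 each.
Living: Fahad and Nabil — each takes 1/4.
Deceased: Maysoon and Hanan. Their combined 1/2 is pooled and carried to generation 2.
At generation 2 (Zuhair, Ibtisam, Umar, Karim, Rashida) there are 5 shares of (1/2)/5 = 1/10 each.
Living: Zuhair, Ibtisam, Umar, and Karim — each takes 1/10.
Deceased: Rashida. That 1/10 share is carried to generation 3.
At generation 3 (Khalida, Farouk) there are 2 shares of (1/10)/2 = 1/20 each.
Living: Khalida and Farouk — each takes 1/20.

Fahad 1/4; Farouk 1/20; Ibtisam 1/10; Karim 1/10; Khalida 1/20; Nabil 1/4; Umar 1/10; Zuhair 1/10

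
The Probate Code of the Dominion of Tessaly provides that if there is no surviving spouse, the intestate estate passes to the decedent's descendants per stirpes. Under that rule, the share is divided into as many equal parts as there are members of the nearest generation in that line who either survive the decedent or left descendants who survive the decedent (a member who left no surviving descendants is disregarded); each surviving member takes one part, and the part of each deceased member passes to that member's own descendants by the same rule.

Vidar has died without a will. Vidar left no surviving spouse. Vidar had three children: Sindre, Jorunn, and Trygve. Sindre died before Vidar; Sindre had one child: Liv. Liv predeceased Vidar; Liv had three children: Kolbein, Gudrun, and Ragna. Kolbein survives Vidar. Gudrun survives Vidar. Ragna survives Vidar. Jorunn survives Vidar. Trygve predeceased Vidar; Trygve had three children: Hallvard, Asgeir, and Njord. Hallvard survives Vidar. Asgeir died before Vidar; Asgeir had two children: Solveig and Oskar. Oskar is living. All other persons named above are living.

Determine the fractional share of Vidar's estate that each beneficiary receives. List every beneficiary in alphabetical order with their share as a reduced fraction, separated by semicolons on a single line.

Gudrun 1/9; Hallvard 1/9; Jorunn 1/3; Kolbein 1/9; Njord 1/9; Oskar 1/18; Ragna 1/9; Solveig 1/18

There is no surviving spouse, so the entire estate passes to Vidar's descendants per stirpes.
The estate is divided into 3 equal shares of 1/3 among Sindre, Jorunn, Trygve.
Sindre predeceased; the 1/3 allotted to Sindre's branch passes to Sindre's issue by representation.
Liv's line is the sole branch at this level, so the full 1/3 passes to Liv's issue by representation.
The 1/3 is divided into 3 equal shares of 1/9 among Kolbein, Gudrun, Ragna.
Kolbein is living and takes 1/9.
Gudrun is living and takes 1/9.
Ragna is living and takes 1/9.
Jorunn is living and takes 1/3.
Trygve predeceased; the 1/3 allotted to Trygve's branch passes to Trygve's issue by representation.
The 1/3 is divided into 3 equal shares of 1/9 among Hallvard, Asgeir, Njord.
Hallvard is living and takes 1/9.
Asgeir predeceased; the 1/9 allotted to Asgeir's branch passes to Asgeir's issue by representation.
The 1/9 is divided into 2 equal shares of 1/18 among Solveig, Oskar.
Solveig is living and takes 1/18.
Oskar is living and takes 1/18.
Njord is living and takes 1/9.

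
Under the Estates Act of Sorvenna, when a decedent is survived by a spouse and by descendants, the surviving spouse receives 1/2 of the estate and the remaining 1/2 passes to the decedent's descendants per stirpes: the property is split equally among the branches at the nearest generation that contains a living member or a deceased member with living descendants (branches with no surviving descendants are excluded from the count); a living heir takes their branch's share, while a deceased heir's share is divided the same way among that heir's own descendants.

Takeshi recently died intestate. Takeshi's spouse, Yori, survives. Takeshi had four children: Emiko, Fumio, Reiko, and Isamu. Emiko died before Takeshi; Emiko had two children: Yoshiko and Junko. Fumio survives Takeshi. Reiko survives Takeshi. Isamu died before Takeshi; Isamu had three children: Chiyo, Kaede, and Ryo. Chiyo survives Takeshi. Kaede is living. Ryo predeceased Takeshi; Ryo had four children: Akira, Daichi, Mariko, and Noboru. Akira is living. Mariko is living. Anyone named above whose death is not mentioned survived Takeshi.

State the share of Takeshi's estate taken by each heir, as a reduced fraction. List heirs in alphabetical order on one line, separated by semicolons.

Akira 1/96; Chiyo 1/24; Daichi 1/96; Fumio 1/8; Junko 1/16; Kaede 1/24; Mariko 1/96; Noboru 1/96; Reiko 1/8; Yori 1/2; Yoshiko 1/16

Yori, as surviving spouse, takes 1/2.
The remaining 1/2 passes to Takeshi's descendants per stirpes.
The 1/2 is divided into 4 equal shares of 1/8 among Emiko, Fumio, Reiko, Isamu.
Emiko predeceased; the 1/8 allotted to Emiko's branch passes to Emiko's issue by representation.
The 1/8 is divided into 2 equal shares of 1/16 among Yoshiko, Junko.
Yoshiko is living and takes 1/16.
Junko is living and takes 1/16.
Fumio is living and takes 1/8.
Reiko is living and takes 1/8.
Isamu predeceased; the 1/8 allotted to Isamu's branch passes to Isamu's issue by representation.
The 1/8 is divided into 3 equal shares of 1/24 among Chiyo, Kaede, Ryo.
Chiyo is living and takes 1/24.
Kaede is living and takes 1/24.
Ryo predeceased; the 1/24 allotted to Ryo's branch passes to Ryo's issue by representation.
The 1/24 is divided into 4 equal shares of 1/96 among Akira, Daichi, Mariko, Noboru.
Akira is living and takes 1/96.
Daichi is living and takes 1/96.
Mariko is living and takes 1/96.
Noboru is living and takes 1/96.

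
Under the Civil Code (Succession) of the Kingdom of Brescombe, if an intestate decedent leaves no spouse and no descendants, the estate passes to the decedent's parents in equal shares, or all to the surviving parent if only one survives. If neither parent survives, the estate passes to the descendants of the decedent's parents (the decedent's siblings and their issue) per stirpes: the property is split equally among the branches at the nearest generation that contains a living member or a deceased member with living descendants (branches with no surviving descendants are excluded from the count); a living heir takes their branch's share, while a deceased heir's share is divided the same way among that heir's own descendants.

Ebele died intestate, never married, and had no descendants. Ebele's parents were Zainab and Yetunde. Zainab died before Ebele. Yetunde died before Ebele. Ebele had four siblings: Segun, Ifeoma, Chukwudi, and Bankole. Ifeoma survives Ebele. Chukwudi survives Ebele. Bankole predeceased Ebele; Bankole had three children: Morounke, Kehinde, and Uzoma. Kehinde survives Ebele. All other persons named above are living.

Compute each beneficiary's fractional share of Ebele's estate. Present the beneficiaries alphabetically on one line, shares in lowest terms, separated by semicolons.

Chukwudi 1/4; Ifeoma 1/4; Kehinde 1/12; Morounke 1/12; Segun 1/4; Uzoma 1/12

Neither parent survives and there are no descendants, so the estate passes to Ebele's siblings and their issue per stirpes.
The estate is divided into 4 equal shares of 1/4 among Segun, Ifeoma, Chukwudi, Bankole.
Segun is living and takes 1/4.
Ifeoma is living and takes 1/4.
Chukwudi is living and takes 1/4.
Bankole predeceased; the 1/4 allotted to Bankole's branch passes to Bankole's issue by representation.
The 1/4 is divided into 3 equal shares of 1/12 among Morounke, Kehinde, Uzoma.
Morounke is living and takes 1/12.
Kehinde is living and takes 1/12.
Uzoma is living and takes 1/12.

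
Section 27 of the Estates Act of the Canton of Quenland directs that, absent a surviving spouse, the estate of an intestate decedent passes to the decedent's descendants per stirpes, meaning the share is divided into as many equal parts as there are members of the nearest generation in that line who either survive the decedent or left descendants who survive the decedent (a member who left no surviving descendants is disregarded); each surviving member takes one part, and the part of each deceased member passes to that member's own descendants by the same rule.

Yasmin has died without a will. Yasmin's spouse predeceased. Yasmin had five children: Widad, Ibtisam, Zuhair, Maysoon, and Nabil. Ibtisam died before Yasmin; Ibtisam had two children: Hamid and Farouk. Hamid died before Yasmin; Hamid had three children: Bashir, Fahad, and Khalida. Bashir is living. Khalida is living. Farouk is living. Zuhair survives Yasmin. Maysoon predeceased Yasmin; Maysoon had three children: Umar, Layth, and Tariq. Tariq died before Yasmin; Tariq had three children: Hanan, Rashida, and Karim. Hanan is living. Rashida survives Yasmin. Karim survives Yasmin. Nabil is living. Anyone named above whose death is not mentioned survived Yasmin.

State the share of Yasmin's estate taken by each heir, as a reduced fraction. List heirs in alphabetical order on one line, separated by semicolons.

There is no surviving spouse, so the entire estate passes to Yasmin's descendants per stirpes.
The estate is divided into 5 equal shares of 1/5 among Widad, Ibtisam, Zuhair, Maysoon, Nabil.
Widad is living and takes 1/5.
Ibtisam predeceased; the 1/5 allotted to Ibtisam's branch passes to Ibtisam's issue by representation.
The 1/5 is divided into 2 equal shares of 1/10 among Hamid, Farouk.
Hamid predeceased; the 1/10 allotted to Hamid's branch passes to Hamid's issue by representation.
The 1/10 is divided into 3 equal shares of 1/30 among Bashir, Fahad, Khalida.
Bashir is living and takes 1/30.
Fahad is living and takes 1/30.
Khalida is living and takes 1/30.
Farouk is living and takes 1/10.
Zuhair is living and takes 1/5.
Maysoon predeceased; the 1/5 allotted to Maysoon's branch passes to Maysoon's issue by representation.
The 1/5 is divided into 3 equal shares of 1/15 among Umar, Layth, Tariq.
Umar is living and takes 1/15.
Layth is living and takes 1/15.
Tariq predeceased; the 1/15 allotted to Tariq's branch passes to Tariq's issue by representation.
The 1/15 is divided into 3 equal shares of 1/45 among Hanan, Rashida, Karim.
Hanan is living and takes 1/45.
Rashida is living and takes 1/45.
Karim is living and takes 1/45.
Nabil is living and takes 1/5.

Bashir 1/30; Fahad 1/30; Farouk 1/10; Hanan 1/45; Karim 1/45; Khalida 1/30; Layth 1/15; Nabil 1/5; Rashida 1/45; Umar 1/15; Widad 1/5; Zuhair 1/5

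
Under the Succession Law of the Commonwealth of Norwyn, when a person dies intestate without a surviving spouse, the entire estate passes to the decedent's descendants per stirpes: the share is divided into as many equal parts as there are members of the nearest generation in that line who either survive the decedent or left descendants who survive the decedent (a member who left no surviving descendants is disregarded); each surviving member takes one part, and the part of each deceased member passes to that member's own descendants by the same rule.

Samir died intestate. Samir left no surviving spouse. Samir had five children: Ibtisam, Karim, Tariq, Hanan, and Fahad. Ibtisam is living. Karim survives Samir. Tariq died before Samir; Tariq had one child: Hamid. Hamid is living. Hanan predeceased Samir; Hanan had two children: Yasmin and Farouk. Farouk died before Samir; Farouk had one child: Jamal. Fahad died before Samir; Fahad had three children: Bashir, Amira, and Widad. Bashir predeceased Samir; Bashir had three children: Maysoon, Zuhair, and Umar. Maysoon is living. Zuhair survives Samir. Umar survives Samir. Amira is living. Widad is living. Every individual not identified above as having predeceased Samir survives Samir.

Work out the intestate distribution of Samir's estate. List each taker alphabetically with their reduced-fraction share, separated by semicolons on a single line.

There is no surviving spouse, so the entire estate passes to Samir's descendants per stirpes.
The estate is divided into 5 equal shares of 1/5 among Ibtisam, Karim, Tariq, Hanan, Fahad.
Ibtisam is living and takes 1/5.
Karim is living and takes 1/5.
Tariq predeceased; the 1/5 allotted to Tariq's branch passes to Tariq's issue by representation.
Hamid is the sole taker at this level and receives the full 1/5.
Hanan predeceased; the 1/5 allotted to Hanan's branch passes to Hanan's issue by representation.
The 1/5 is divided into 2 equal shares of 1/10 among Yasmin, Farouk.
Yasmin is living and takes 1/10.
Farouk predeceased; the 1/10 allotted to Farouk's branch passes to Farouk's issue by representation.
Jamal is the sole taker at this level and receives the full 1/10.
Fahad predeceased; the 1/5 allotted to Fahad's branch passes to Fahad's issue by representation.
The 1/5 is divided into 3 equal shares of 1/15 among Bashir, Amira, Widad.
Bashir predeceased; the 1/15 allotted to Bashir's branch passes to Bashir's issue by representation.
The 1/15 is divided into 3 equal shares of 1/45 among Maysoon, Zuhair, Umar.
Maysoon is living and takes 1/45.
Zuhair is living and takes 1/45.
Umar is living and takes 1/45.
Amira is living and takes 1/15.
Widad is living and takes 1/15.

Amira 1/15; Hamid 1/5; Ibtisam 1/5; Jamal 1/10; Karim 1/5; Maysoon 1/45; Umar 1/45; Widad 1/15; Yasmin 1/10; Zuhair 1/45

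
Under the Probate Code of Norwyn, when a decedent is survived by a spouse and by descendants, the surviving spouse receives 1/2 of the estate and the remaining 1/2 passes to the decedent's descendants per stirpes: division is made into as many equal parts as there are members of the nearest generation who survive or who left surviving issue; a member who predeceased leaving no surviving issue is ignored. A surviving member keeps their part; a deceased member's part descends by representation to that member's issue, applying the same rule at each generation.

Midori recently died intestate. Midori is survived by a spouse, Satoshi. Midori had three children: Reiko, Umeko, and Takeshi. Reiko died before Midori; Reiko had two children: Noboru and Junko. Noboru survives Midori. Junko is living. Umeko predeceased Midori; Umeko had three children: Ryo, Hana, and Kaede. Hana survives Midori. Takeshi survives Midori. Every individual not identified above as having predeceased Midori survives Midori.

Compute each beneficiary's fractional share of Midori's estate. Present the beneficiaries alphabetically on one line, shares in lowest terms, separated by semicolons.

Satoshi, as surviving spouse, takes 1/2.
The remaining 1/2 passes to Midori's descendants per stirpes.
The 1/2 is divided into 3 equal shares of 1/6 among Reiko, Umeko, Takeshi.
Reiko predeceased; the 1/6 allotted to Reiko's branch passes to Reiko's issue by representation.
The 1/6 is divided into 2 equal shares of 1/12 among Noboru, Junko.
Noboru is living and takes 1/12.
Junko is living and takes 1/12.
Umeko predeceased; the 1/6 allotted to Umeko's branch passes to Umeko's issue by representation.
The 1/6 is divided into 3 equal shares of 1/18 among Ryo, Hana, Kaede.
Ryo is living and takes 1/18.
Hana is living and takes 1/18.
Kaede is living and takes 1/18.
Takeshi is living and takes 1/6.

Hana 1/18; Junko 1/12; Kaede 1/18; Noboru 1/12; Ryo 1/18; Satoshi 1/2; Takeshi 1/6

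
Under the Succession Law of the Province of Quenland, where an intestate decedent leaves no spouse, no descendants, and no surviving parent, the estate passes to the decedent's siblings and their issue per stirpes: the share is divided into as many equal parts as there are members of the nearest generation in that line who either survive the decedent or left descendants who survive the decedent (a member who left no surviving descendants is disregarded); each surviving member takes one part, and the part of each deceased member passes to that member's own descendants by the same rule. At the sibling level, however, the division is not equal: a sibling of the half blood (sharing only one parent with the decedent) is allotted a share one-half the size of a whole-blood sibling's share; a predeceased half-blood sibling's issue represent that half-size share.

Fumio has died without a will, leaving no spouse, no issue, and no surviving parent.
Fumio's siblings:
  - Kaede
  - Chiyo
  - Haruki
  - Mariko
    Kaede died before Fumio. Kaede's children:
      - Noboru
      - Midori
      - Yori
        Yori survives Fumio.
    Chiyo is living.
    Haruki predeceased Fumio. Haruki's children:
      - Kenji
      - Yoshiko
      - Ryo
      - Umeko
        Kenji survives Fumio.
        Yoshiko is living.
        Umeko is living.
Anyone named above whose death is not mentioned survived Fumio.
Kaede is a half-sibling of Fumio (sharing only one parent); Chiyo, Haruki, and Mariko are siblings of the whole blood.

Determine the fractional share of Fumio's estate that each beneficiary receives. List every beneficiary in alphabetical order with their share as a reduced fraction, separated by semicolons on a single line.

No spouse, descendants, or parent survives, so the estate passes to Fumio's siblings per stirpes.
Half-blood siblings count for one-half the weight of whole-blood siblings at the initial division.
Dividing 1 in proportion to weights (total weight 7/2): Kaede (weight 1/2) → 1/7; Chiyo (weight 1) → 2/7; Haruki (weight 1) → 2/7; Mariko (weight 1) → 2/7.
Kaede predeceased; the 1/7 allotted to Kaede's branch passes to Kaede's issue by representation.
The 1/7 is divided into 3 equal shares of 1/21 among Noboru, Midori, Yori.
Noboru is living and takes 1/21.
Midori is living and takes 1/21.
Yori is living and takes 1/21.
Chiyo is living and takes 2/7.
Haruki predeceased; the 2/7 allotted to Haruki's branch passes to Haruki's issue by representation.
The 2/7 is divided into 4 equal shares of 1/14 among Kenji, Yoshiko, Ryo, Umeko.
Kenji is living and takes 1/14.
Yoshiko is living and takes 1/14.
Ryo is living and takes 1/14.
Umeko is living and takes 1/14.
Mariko is living and takes 2/7.

Chiyo 2/7; Kenji 1/14; Mariko 2/7; Midori 1/21; Noboru 1/21; Ryo 1/14; Umeko 1/14; Yori 1/21; Yoshiko 1/14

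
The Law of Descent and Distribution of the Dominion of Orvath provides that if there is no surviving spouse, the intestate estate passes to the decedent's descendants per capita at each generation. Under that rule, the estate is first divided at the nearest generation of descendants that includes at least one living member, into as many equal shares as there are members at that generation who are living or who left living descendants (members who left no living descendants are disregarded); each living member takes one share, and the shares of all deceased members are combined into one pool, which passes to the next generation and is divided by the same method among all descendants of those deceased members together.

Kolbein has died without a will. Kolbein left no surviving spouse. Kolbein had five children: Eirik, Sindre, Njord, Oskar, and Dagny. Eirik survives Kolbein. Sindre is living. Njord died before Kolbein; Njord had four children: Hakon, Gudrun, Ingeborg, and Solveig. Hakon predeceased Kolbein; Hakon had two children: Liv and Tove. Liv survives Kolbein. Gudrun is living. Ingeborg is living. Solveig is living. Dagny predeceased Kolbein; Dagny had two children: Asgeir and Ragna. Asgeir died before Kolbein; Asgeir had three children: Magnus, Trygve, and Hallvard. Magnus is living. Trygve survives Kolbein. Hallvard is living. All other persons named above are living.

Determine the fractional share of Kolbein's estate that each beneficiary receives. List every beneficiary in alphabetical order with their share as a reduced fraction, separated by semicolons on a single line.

Eirik 1/5; Gudrun 1/15; Hallvard 2/75; Ingeborg 1/15; Liv 2/75; Magnus 2/75; Oskar 1/5; Ragna 1/15; Sindre 1/5; Solveig 1/15; Tove 2/75; Trygve 2/75

There is no surviving spouse, so the entire estate passes to Kolbein's descendants per capita at each generation.
At generation 1 (Eirik, Sindre, Njord, Oskar, Dagny) there are 5 shares of (1)/5 = 1/5 each.
Living: Eirik, Sindre, and Oskar — each takes 1/5.
Deceased: Njord and Dagny. Their combined 2/5 is pooled and carried to generation 2.
At generation 2 (Hakon, Gudrun, Ingeborg, Solveig, Asgeir, Ragna) there are 6 shares of (2/5)/6 = 1/15 each.
Living: Gudrun, Ingeborg, Solveig, and Ragna — each takes 1/15.
Deceased: Hakon and Asgeir. Their combined 2/15 is pooled and carried to generation 3.
At generation 3 (Liv, Tove, Magnus, Trygve, Hallvard) there are 5 shares of (2/15)/5 = 2/75 each.
Living: Liv, Tove, Magnus, Trygve, and Hallvard — each takes 2/75.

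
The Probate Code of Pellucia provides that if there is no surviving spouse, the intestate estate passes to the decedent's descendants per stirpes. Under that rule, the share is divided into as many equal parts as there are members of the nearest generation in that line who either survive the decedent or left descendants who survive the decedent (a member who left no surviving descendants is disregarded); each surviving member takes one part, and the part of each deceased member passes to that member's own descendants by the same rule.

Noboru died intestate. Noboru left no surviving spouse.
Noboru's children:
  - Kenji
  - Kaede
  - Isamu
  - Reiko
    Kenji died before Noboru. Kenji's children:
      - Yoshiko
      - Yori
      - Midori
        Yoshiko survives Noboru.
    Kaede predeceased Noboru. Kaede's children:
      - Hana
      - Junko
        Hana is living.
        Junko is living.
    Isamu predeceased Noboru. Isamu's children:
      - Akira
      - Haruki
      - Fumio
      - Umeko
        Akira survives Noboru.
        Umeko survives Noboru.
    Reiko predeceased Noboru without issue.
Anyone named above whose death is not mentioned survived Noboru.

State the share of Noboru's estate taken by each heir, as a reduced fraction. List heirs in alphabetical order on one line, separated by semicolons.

There is no surviving spouse, so the entire estate passes to Noboru's descendants per stirpes.
Reiko left no surviving issue, so that branch lapses and is disregarded.
The estate is divided into 3 equal shares of 1/3 among Kenji, Kaede, Isamu.
Kenji predeceased; the 1/3 allotted to Kenji's branch passes to Kenji's issue by representation.
The 1/3 is divided into 3 equal shares of 1/9 among Yoshiko, Yori, Midori.
Yoshiko is living and takes 1/9.
Yori is living and takes 1/9.
Midori is living and takes 1/9.
Kaede predeceased; the 1/3 allotted to Kaede's branch passes to Kaede's issue by representation.
The 1/3 is divided into 2 equal shares of 1/6 among Hana, Junko.
Hana is living and takes 1/6.
Junko is living and takes 1/6.
Isamu predeceased; the 1/3 allotted to Isamu's branch passes to Isamu's issue by representation.
The 1/3 is divided into 4 equal shares of 1/12 among Akira, Haruki, Fumio, Umeko.
Akira is living and takes 1/12.
Haruki is living and takes 1/12.
Fumio is living and takes 1/12.
Umeko is living and takes 1/12.

Akira 1/12; Fumio 1/12; Hana 1/6; Haruki 1/12; Junko 1/6; Midori 1/9; Umeko 1/12; Yori 1/9; Yoshiko 1/9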